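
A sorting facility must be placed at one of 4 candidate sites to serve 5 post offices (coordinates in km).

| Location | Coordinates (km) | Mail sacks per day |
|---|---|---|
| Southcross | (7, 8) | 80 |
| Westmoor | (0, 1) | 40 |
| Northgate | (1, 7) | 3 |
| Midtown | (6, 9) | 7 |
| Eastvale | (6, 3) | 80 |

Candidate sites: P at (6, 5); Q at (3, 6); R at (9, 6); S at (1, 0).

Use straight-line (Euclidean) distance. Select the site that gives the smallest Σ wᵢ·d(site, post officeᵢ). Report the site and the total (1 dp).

P, total 745.6 km

Total weighted distance at each candidate:
  P (6, 5): total = 745.6
  Q (3, 6): total = 966.8
  R (9, 6): total = 1031.4
  S (1, 0): total = 1416.1
Minimum is at P with total 745.6 km.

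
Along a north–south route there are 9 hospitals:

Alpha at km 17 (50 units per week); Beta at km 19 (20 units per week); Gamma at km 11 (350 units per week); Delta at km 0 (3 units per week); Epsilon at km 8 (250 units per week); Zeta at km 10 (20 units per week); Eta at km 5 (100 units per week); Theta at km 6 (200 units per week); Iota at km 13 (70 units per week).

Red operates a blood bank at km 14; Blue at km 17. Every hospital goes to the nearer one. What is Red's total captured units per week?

993

The indifferent point is the midpoint (14+17)/2 = 15.5; hospitals left of it (closer to Red at 14) go to Red, those right go to Blue.
  Delta at 0 (w=3) → Red
  Eta at 5 (w=100) → Red
  Theta at 6 (w=200) → Red
  Epsilon at 8 (w=250) → Red
  Zeta at 10 (w=20) → Red
  Gamma at 11 (w=350) → Red
  Iota at 13 (w=70) → Red
  Alpha at 17 (w=50) → Blue
  Beta at 19 (w=20) → Blue
Red captures 993; Blue captures 70.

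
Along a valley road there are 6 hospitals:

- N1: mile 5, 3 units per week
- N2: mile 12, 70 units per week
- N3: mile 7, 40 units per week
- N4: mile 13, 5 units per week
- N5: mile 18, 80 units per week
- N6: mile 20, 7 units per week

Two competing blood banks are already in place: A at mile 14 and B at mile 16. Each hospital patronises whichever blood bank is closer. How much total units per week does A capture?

118

The indifferent point is the midpoint (14+16)/2 = 15; hospitals left of it (closer to A at 14) go to A, those right go to B.
  N1 at 5 (w=3) → A
  N3 at 7 (w=40) → A
  N2 at 12 (w=70) → A
  N4 at 13 (w=5) → A
  N5 at 18 (w=80) → B
  N6 at 20 (w=7) → B
A captures 118; B captures 87.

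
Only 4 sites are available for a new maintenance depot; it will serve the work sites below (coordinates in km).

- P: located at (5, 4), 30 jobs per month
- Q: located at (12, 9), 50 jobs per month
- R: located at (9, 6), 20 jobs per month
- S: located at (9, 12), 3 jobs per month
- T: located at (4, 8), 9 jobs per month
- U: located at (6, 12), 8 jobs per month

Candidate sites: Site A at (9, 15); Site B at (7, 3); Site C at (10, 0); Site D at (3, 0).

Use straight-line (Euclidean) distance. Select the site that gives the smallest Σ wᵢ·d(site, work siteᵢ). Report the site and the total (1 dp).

Site B, total 682.3 km

Total weighted distance at each candidate:
  Site A (9, 15): total = 986.9
  Site B (7, 3): total = 682.3
  Site C (10, 0): total = 1002.0
  Site D (3, 0): total = 1152.0
Minimum is at Site B with total 682.3 km.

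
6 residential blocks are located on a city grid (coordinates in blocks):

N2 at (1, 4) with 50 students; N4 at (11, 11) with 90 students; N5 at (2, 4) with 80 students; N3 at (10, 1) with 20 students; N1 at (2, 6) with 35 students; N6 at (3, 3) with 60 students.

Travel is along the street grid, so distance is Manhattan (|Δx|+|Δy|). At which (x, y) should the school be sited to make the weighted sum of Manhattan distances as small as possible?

Manhattan distance separates: Σwᵢ(|x−xᵢ|+|y−yᵢ|) = Σwᵢ|x−xᵢ| + Σwᵢ|y−yᵢ|, so x and y are optimised independently as 1-D weighted medians.
Total weight W = 335; half = 167.5.
x-coordinate, sorted with cumulative weight:
  x=1 (N2, w=50) cum 50
  x=2 (N5, w=80) cum 130
  x=2 (N1, w=35) cum 165
  x=3 (N6, w=60) cum 225  ← median
  x=10 (N3, w=20) cum 245
  x=11 (N4, w=90) cum 335
⇒ x* = 3
y-coordinate, sorted with cumulative weight:
  y=1 (N3, w=20) cum 20
  y=3 (N6, w=60) cum 80
  y=4 (N2, w=50) cum 130
  y=4 (N5, w=80) cum 210  ← median
  y=6 (N1, w=35) cum 245
  y=11 (N4, w=90) cum 335
⇒ y* = 4

(3, 4)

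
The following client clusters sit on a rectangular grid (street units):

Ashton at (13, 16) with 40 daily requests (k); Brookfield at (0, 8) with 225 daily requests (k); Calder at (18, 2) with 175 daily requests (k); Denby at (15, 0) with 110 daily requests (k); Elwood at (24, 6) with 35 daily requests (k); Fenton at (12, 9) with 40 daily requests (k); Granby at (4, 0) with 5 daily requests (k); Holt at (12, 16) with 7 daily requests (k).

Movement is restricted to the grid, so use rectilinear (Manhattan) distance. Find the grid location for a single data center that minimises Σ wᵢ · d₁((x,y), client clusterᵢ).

Manhattan distance separates: Σwᵢ(|x−xᵢ|+|y−yᵢ|) = Σwᵢ|x−xᵢ| + Σwᵢ|y−yᵢ|, so x and y are optimised independently as 1-D weighted medians.
Total weight W = 637; half = 318.5.
x-coordinate, sorted with cumulative weight:
  x=0 (Brookfield, w=225) cum 225
  x=4 (Granby, w=5) cum 230
  x=12 (Fenton, w=40) cum 270
  x=12 (Holt, w=7) cum 277
  x=13 (Ashton, w=40) cum 317
  x=15 (Denby, w=110) cum 427  ← median
  x=18 (Calder, w=175) cum 602
  x=24 (Elwood, w=35) cum 637
⇒ x* = 15
y-coordinate, sorted with cumulative weight:
  y=0 (Denby, w=110) cum 110
  y=0 (Granby, w=5) cum 115
  y=2 (Calder, w=175) cum 290
  y=6 (Elwood, w=35) cum 325  ← median
  y=8 (Brookfield, w=225) cum 550
  y=9 (Fenton, w=40) cum 590
  y=16 (Ashton, w=40) cum 630
  y=16 (Holt, w=7) cum 637
⇒ y* = 6

(15, 6)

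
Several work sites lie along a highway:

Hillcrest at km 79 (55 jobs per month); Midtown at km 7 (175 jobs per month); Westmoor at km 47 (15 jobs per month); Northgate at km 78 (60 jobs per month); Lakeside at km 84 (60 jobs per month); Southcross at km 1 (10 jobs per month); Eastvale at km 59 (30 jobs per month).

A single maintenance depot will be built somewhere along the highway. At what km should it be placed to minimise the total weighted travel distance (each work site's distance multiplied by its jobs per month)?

x = 59

For a sum of weighted absolute distances on a line, the optimum is the weighted median (not the mean). Total weight W = 405; half-weight = 202.5.
Sort by position and accumulate weight:
  km 1 (Southcross, w=10) → cum 10
  km 7 (Midtown, w=175) → cum 185
  km 47 (Westmoor, w=15) → cum 200
  km 59 (Eastvale, w=30) → cum 230  ≥ 202.5 → median here
  km 78 (Northgate, w=60) → cum 290
  km 79 (Hillcrest, w=55) → cum 345
  km 84 (Lakeside, w=60) → cum 405
Optimal location: km 59.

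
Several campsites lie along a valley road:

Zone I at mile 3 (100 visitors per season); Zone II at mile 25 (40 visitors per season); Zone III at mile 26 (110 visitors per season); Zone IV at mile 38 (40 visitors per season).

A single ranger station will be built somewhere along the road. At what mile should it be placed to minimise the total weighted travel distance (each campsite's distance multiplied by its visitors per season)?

For a sum of weighted absolute distances on a line, the optimum is the weighted median (not the mean). Total weight W = 290; half-weight = 145.
Sort by position and accumulate weight:
  mile 3 (Zone I, w=100) → cum 100
  mile 25 (Zone II, w=40) → cum 140
  mile 26 (Zone III, w=110) → cum 250  ≥ 145 → median here
  mile 38 (Zone IV, w=40) → cum 290
Optimal location: mile 26.

x = 26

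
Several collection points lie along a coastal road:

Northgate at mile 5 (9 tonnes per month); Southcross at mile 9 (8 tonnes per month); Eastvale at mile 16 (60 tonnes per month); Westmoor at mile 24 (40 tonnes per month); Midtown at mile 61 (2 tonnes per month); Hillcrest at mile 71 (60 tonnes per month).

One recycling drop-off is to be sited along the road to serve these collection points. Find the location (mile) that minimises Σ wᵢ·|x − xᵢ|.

x = 24

For a sum of weighted absolute distances on a line, the optimum is the weighted median (not the mean). Total weight W = 179; half-weight = 89.5.
Sort by position and accumulate weight:
  mile 5 (Northgate, w=9) → cum 9
  mile 9 (Southcross, w=8) → cum 17
  mile 16 (Eastvale, w=60) → cum 77
  mile 24 (Westmoor, w=40) → cum 117  ≥ 89.5 → median here
  mile 61 (Midtown, w=2) → cum 119
  mile 71 (Hillcrest, w=60) → cum 179
Optimal location: mile 24.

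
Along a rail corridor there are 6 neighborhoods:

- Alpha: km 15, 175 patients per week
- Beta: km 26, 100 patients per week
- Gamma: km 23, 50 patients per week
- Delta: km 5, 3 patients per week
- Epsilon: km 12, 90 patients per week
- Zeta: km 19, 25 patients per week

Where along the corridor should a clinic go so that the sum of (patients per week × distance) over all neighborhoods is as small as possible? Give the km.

x = 15

For a sum of weighted absolute distances on a line, the optimum is the weighted median (not the mean). Total weight W = 443; half-weight = 221.5.
Sort by position and accumulate weight:
  km 5 (Delta, w=3) → cum 3
  km 12 (Epsilon, w=90) → cum 93
  km 15 (Alpha, w=175) → cum 268  ≥ 221.5 → median here
  km 19 (Zeta, w=25) → cum 293
  km 23 (Gamma, w=50) → cum 343
  km 26 (Beta, w=100) → cum 443
Optimal location: km 15.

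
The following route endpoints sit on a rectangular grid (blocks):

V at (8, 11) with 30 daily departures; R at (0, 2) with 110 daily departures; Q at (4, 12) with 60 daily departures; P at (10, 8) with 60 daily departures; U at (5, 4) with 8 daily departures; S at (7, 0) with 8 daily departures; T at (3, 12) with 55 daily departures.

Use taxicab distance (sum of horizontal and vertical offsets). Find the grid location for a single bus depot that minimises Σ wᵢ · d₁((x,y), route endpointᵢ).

(4, 8)

Manhattan distance separates: Σwᵢ(|x−xᵢ|+|y−yᵢ|) = Σwᵢ|x−xᵢ| + Σwᵢ|y−yᵢ|, so x and y are optimised independently as 1-D weighted medians.
Total weight W = 331; half = 165.5.
x-coordinate, sorted with cumulative weight:
  x=0 (R, w=110) cum 110
  x=3 (T, w=55) cum 165
  x=4 (Q, w=60) cum 225  ← median
  x=5 (U, w=8) cum 233
  x=7 (S, w=8) cum 241
  x=8 (V, w=30) cum 271
  x=10 (P, w=60) cum 331
⇒ x* = 4
y-coordinate, sorted with cumulative weight:
  y=0 (S, w=8) cum 8
  y=2 (R, w=110) cum 118
  y=4 (U, w=8) cum 126
  y=8 (P, w=60) cum 186  ← median
  y=11 (V, w=30) cum 216
  y=12 (Q, w=60) cum 276
  y=12 (T, w=55) cum 331
⇒ y* = 8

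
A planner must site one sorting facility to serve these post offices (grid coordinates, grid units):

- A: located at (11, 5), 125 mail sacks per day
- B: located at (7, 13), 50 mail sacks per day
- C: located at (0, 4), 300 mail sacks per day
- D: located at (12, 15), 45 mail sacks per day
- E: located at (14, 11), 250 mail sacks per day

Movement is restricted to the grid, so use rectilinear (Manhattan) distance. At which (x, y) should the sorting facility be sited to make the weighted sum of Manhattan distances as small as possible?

Manhattan distance separates: Σwᵢ(|x−xᵢ|+|y−yᵢ|) = Σwᵢ|x−xᵢ| + Σwᵢ|y−yᵢ|, so x and y are optimised independently as 1-D weighted medians.
Total weight W = 770; half = 385.
x-coordinate, sorted with cumulative weight:
  x=0 (C, w=300) cum 300
  x=7 (B, w=50) cum 350
  x=11 (A, w=125) cum 475  ← median
  x=12 (D, w=45) cum 520
  x=14 (E, w=250) cum 770
⇒ x* = 11
y-coordinate, sorted with cumulative weight:
  y=4 (C, w=300) cum 300
  y=5 (A, w=125) cum 425  ← median
  y=11 (E, w=250) cum 675
  y=13 (B, w=50) cum 725
  y=15 (D, w=45) cum 770
⇒ y* = 5

(11, 5)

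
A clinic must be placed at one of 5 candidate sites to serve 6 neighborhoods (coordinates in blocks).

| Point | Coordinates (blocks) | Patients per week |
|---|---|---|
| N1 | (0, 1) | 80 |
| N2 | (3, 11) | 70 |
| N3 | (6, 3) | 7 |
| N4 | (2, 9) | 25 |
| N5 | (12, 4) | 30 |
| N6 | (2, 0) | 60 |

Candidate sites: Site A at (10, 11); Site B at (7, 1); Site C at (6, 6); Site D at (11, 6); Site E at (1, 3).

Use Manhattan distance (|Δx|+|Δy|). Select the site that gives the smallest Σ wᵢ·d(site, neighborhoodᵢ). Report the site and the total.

Site E, total 1750 blocks

Total weighted distance at each candidate:
  Site A (10, 11): total = 3834
  Site B (7, 1): total = 2486
  Site C (6, 6): total = 2476
  Site D (11, 6): total = 3536
  Site E (1, 3): total = 1750
Minimum is at Site E with total 1750 blocks.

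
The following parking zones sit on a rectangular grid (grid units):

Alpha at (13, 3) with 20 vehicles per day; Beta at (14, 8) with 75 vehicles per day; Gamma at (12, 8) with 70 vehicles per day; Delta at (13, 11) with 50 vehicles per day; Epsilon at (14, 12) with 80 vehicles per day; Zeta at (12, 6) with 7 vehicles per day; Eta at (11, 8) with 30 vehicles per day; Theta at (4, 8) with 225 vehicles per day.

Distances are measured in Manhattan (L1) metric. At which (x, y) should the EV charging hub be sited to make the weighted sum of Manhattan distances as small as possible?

(12, 8)

Manhattan distance separates: Σwᵢ(|x−xᵢ|+|y−yᵢ|) = Σwᵢ|x−xᵢ| + Σwᵢ|y−yᵢ|, so x and y are optimised independently as 1-D weighted medians.
Total weight W = 557; half = 278.5.
x-coordinate, sorted with cumulative weight:
  x=4 (Theta, w=225) cum 225
  x=11 (Eta, w=30) cum 255
  x=12 (Gamma, w=70) cum 325  ← median
  x=12 (Zeta, w=7) cum 332
  x=13 (Alpha, w=20) cum 352
  x=13 (Delta, w=50) cum 402
  x=14 (Beta, w=75) cum 477
  x=14 (Epsilon, w=80) cum 557
⇒ x* = 12
y-coordinate, sorted with cumulative weight:
  y=3 (Alpha, w=20) cum 20
  y=6 (Zeta, w=7) cum 27
  y=8 (Beta, w=75) cum 102
  y=8 (Gamma, w=70) cum 172
  y=8 (Eta, w=30) cum 202
  y=8 (Theta, w=225) cum 427  ← median
  y=11 (Delta, w=50) cum 477
  y=12 (Epsilon, w=80) cum 557
⇒ y* = 8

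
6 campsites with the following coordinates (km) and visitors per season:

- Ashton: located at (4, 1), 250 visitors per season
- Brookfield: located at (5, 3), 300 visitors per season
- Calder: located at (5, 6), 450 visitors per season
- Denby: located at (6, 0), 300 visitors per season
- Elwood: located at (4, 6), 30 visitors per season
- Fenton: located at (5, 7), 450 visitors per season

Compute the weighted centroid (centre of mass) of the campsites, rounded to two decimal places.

(5.01, 4.03)

The minimiser of Σwᵢ‖p−pᵢ‖² is the weighted centroid p* = (Σwᵢpᵢ)/(Σwᵢ).
Σwᵢ = 1780.
Σwᵢxᵢ = 250·4 + 300·5 + 450·5 + 300·6 + 30·4 + 450·5 = 8920.
Σwᵢyᵢ = 250·1 + 300·3 + 450·6 + 300·0 + 30·6 + 450·7 = 7180.
x* = 8920/1780 = 5.01, y* = 7180/1780 = 4.03.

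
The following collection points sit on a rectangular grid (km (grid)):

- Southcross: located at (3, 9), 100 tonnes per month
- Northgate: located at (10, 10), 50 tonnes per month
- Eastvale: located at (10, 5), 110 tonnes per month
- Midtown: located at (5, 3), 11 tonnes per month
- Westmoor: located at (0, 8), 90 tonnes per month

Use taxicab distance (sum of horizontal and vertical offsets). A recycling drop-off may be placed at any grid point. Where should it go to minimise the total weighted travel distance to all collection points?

Manhattan distance separates: Σwᵢ(|x−xᵢ|+|y−yᵢ|) = Σwᵢ|x−xᵢ| + Σwᵢ|y−yᵢ|, so x and y are optimised independently as 1-D weighted medians.
Total weight W = 361; half = 180.5.
x-coordinate, sorted with cumulative weight:
  x=0 (Westmoor, w=90) cum 90
  x=3 (Southcross, w=100) cum 190  ← median
  x=5 (Midtown, w=11) cum 201
  x=10 (Northgate, w=50) cum 251
  x=10 (Eastvale, w=110) cum 361
⇒ x* = 3
y-coordinate, sorted with cumulative weight:
  y=3 (Midtown, w=11) cum 11
  y=5 (Eastvale, w=110) cum 121
  y=8 (Westmoor, w=90) cum 211  ← median
  y=9 (Southcross, w=100) cum 311
  y=10 (Northgate, w=50) cum 361
⇒ y* = 8

(3, 8)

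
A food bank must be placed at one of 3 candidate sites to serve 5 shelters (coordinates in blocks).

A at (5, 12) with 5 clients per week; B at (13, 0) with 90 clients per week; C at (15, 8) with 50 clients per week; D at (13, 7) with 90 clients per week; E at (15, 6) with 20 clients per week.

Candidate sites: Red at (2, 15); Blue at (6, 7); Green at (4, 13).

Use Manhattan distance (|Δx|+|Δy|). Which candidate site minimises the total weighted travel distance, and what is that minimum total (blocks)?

Blue, total 2620 blocks

Total weighted distance at each candidate:
  Red (2, 15): total = 5520
  Blue (6, 7): total = 2620
  Green (4, 13): total = 4500
Minimum is at Blue with total 2620 blocks.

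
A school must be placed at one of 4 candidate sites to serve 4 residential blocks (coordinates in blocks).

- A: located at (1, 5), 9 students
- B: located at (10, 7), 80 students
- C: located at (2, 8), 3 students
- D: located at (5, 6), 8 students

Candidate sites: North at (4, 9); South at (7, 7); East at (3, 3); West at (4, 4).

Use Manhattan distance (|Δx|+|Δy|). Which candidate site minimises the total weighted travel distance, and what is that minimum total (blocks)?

Total weighted distance at each candidate:
  North (4, 9): total = 744
  South (7, 7): total = 354
  East (3, 3): total = 974
  West (4, 4): total = 798
Minimum is at South with total 354 blocks.

South, total 354 blocks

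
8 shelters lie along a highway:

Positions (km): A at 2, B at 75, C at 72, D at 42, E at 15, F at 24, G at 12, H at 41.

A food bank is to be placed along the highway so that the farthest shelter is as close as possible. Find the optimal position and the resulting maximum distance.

location 38.5, max distance 36.5

The 1-center on a line is the midpoint of the two extreme points: leftmost at 2, rightmost at 75.
Optimal location = (2 + 75)/2 = 38.5; maximum distance = (75 − 2)/2 = 36.5.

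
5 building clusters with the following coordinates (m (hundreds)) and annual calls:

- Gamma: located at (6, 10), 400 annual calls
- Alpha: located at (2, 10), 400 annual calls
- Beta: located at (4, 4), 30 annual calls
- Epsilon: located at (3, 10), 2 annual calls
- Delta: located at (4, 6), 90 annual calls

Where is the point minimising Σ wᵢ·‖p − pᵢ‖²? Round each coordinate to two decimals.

The minimiser of Σwᵢ‖p−pᵢ‖² is the weighted centroid p* = (Σwᵢpᵢ)/(Σwᵢ).
Σwᵢ = 922.
Σwᵢxᵢ = 400·6 + 400·2 + 30·4 + 2·3 + 90·4 = 3686.
Σwᵢyᵢ = 400·10 + 400·10 + 30·4 + 2·10 + 90·6 = 8680.
x* = 3686/922 = 4.00, y* = 8680/922 = 9.41.

(4.00, 9.41)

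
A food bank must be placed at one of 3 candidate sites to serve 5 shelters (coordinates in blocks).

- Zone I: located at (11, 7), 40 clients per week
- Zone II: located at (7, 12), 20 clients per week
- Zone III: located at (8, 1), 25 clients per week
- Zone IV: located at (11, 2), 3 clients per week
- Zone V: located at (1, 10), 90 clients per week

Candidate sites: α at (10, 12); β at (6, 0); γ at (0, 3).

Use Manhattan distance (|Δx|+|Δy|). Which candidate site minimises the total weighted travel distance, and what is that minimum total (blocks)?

α, total 1648 blocks

Total weighted distance at each candidate:
  α (10, 12): total = 1648
  β (6, 0): total = 2186
  γ (0, 3): total = 1926
Minimum is at α with total 1648 blocks.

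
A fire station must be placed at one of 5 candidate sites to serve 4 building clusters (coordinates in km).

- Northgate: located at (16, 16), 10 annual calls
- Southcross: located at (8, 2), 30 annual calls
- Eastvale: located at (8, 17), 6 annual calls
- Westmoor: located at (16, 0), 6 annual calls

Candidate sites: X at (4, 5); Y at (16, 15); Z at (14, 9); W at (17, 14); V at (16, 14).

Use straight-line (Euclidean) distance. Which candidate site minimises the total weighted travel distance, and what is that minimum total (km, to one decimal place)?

Z, total 464.7 km

Total weighted distance at each candidate:
  X (4, 5): total = 466.7
  Y (16, 15): total = 607.4
  Z (14, 9): total = 464.7
  W (17, 14): total = 613.5
  V (16, 14): total = 587.9
Minimum is at Z with total 464.7 km.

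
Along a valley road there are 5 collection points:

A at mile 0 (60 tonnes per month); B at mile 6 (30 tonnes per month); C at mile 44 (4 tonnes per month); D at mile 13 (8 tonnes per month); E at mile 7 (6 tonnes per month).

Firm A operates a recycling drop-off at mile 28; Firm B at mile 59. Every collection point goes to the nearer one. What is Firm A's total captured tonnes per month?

The indifferent point is the midpoint (28+59)/2 = 43.5; collection points left of it (closer to Firm A at 28) go to Firm A, those right go to Firm B.
  A at 0 (w=60) → Firm A
  B at 6 (w=30) → Firm A
  E at 7 (w=6) → Firm A
  D at 13 (w=8) → Firm A
  C at 44 (w=4) → Firm B
Firm A captures 104; Firm B captures 4.

104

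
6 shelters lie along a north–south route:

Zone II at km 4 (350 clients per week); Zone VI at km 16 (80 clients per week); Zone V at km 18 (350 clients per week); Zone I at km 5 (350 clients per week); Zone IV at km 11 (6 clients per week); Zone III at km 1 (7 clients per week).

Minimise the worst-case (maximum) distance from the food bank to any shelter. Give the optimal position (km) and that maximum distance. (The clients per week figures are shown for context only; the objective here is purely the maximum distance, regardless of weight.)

location 9.5, max distance 8.5

The 1-center on a line is the midpoint of the two extreme points: leftmost at 1, rightmost at 18.
Optimal location = (1 + 18)/2 = 9.5; maximum distance = (18 − 1)/2 = 8.5.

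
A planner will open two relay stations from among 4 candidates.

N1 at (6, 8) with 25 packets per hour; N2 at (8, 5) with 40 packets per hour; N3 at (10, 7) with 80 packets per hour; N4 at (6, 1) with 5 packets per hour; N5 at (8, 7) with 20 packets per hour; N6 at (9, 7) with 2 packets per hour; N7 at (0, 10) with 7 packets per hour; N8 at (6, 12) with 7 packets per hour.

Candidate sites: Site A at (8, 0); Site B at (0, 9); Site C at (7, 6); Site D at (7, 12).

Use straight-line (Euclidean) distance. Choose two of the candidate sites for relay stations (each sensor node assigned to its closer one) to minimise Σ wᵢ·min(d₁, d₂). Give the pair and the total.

{Site B, Site C}, total 473.3

Evaluate every pair (each demand assigned to the nearer of the two):
  {Site B, Site C}: total = 473.3
  {Site C, Site D}: total = 481.7
  {Site A, Site C}: total = 508.4
  {Site A, Site D}: total = 951.4
  {Site B, Site D}: total = 1029.1
  {Site A, Site B}: total = 1153.8
Best pair: {Site B, Site C} with total 473.3.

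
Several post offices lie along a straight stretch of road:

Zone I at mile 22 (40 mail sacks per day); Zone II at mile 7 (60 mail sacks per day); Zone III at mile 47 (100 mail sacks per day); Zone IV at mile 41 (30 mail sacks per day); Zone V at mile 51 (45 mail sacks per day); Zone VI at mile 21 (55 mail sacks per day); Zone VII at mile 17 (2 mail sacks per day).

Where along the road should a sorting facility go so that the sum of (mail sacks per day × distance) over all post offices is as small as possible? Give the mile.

x = 41

For a sum of weighted absolute distances on a line, the optimum is the weighted median (not the mean). Total weight W = 332; half-weight = 166.
Sort by position and accumulate weight:
  mile 7 (Zone II, w=60) → cum 60
  mile 17 (Zone VII, w=2) → cum 62
  mile 21 (Zone VI, w=55) → cum 117
  mile 22 (Zone I, w=40) → cum 157
  mile 41 (Zone IV, w=30) → cum 187  ≥ 166 → median here
  mile 47 (Zone III, w=100) → cum 287
  mile 51 (Zone V, w=45) → cum 332
Optimal location: mile 41.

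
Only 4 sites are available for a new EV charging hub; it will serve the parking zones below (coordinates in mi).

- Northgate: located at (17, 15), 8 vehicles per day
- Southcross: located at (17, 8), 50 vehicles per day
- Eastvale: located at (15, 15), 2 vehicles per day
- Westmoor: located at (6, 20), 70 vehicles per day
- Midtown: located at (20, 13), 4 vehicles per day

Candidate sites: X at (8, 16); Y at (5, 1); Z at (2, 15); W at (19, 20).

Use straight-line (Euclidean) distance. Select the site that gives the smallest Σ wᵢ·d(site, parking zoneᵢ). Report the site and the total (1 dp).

Total weighted distance at each candidate:
  X (8, 16): total = 1051.2
  Y (5, 1): total = 2285.2
  Z (2, 15): total = 1494.3
  W (19, 20): total = 1602.4
Minimum is at X with total 1051.2 mi.

X, total 1051.2 mi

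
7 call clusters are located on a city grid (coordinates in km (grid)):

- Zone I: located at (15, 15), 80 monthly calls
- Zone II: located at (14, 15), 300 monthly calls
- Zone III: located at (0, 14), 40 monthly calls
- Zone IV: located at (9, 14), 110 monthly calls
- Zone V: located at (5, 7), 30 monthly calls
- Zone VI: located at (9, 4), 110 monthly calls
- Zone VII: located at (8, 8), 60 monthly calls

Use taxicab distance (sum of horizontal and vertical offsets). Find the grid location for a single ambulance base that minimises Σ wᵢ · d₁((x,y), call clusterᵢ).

(14, 15)

Manhattan distance separates: Σwᵢ(|x−xᵢ|+|y−yᵢ|) = Σwᵢ|x−xᵢ| + Σwᵢ|y−yᵢ|, so x and y are optimised independently as 1-D weighted medians.
Total weight W = 730; half = 365.
x-coordinate, sorted with cumulative weight:
  x=0 (Zone III, w=40) cum 40
  x=5 (Zone V, w=30) cum 70
  x=8 (Zone VII, w=60) cum 130
  x=9 (Zone IV, w=110) cum 240
  x=9 (Zone VI, w=110) cum 350
  x=14 (Zone II, w=300) cum 650  ← median
  x=15 (Zone I, w=80) cum 730
⇒ x* = 14
y-coordinate, sorted with cumulative weight:
  y=4 (Zone VI, w=110) cum 110
  y=7 (Zone V, w=30) cum 140
  y=8 (Zone VII, w=60) cum 200
  y=14 (Zone III, w=40) cum 240
  y=14 (Zone IV, w=110) cum 350
  y=15 (Zone I, w=80) cum 430  ← median
  y=15 (Zone II, w=300) cum 730
⇒ y* = 15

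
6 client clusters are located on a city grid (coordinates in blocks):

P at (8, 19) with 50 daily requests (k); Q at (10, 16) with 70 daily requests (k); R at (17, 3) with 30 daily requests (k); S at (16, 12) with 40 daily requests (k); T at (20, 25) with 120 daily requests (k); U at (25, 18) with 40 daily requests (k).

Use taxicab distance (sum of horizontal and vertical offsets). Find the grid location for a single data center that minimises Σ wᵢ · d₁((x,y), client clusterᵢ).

Manhattan distance separates: Σwᵢ(|x−xᵢ|+|y−yᵢ|) = Σwᵢ|x−xᵢ| + Σwᵢ|y−yᵢ|, so x and y are optimised independently as 1-D weighted medians.
Total weight W = 350; half = 175.
x-coordinate, sorted with cumulative weight:
  x=8 (P, w=50) cum 50
  x=10 (Q, w=70) cum 120
  x=16 (S, w=40) cum 160
  x=17 (R, w=30) cum 190  ← median
  x=20 (T, w=120) cum 310
  x=25 (U, w=40) cum 350
⇒ x* = 17
y-coordinate, sorted with cumulative weight:
  y=3 (R, w=30) cum 30
  y=12 (S, w=40) cum 70
  y=16 (Q, w=70) cum 140
  y=18 (U, w=40) cum 180  ← median
  y=19 (P, w=50) cum 230
  y=25 (T, w=120) cum 350
⇒ y* = 18

(17, 18)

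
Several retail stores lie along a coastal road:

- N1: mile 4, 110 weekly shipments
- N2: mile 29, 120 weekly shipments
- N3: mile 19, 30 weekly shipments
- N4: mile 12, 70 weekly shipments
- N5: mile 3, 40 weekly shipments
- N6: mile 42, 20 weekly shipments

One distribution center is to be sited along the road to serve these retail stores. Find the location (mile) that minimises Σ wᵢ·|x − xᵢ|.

For a sum of weighted absolute distances on a line, the optimum is the weighted median (not the mean). Total weight W = 390; half-weight = 195.
Sort by position and accumulate weight:
  mile 3 (N5, w=40) → cum 40
  mile 4 (N1, w=110) → cum 150
  mile 12 (N4, w=70) → cum 220  ≥ 195 → median here
  mile 19 (N3, w=30) → cum 250
  mile 29 (N2, w=120) → cum 370
  mile 42 (N6, w=20) → cum 390
Optimal location: mile 12.

x = 12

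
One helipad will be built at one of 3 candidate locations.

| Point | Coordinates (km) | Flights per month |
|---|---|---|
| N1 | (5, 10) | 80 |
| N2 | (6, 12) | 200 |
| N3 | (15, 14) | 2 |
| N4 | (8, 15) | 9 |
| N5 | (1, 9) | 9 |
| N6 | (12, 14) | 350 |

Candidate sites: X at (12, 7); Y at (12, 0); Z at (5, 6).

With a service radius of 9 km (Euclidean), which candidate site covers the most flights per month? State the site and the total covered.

Coverage radius r = 9 km; a point is covered iff (Δx)²+(Δy)² ≤ 9² = 81.
  X (12, 7): covers {N1, N2, N3, N4, N6} → 641
  Y (12, 0): covers {none} → 0
  Z (5, 6): covers {N1, N2, N5} → 289
Maximum coverage at X: 641 flights per month.

X, covering 641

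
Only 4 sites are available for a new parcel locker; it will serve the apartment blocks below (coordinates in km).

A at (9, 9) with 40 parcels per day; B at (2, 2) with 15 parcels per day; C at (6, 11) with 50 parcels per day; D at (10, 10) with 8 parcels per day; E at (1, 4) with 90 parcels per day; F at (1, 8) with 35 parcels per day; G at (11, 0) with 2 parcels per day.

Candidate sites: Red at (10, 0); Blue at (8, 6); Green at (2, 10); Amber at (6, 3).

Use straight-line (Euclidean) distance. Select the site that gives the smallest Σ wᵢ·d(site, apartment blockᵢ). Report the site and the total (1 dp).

Green, total 1325.6 km

Total weighted distance at each candidate:
  Red (10, 0): total = 2461.0
  Blue (8, 6): total = 1463.1
  Green (2, 10): total = 1325.6
  Amber (6, 3): total = 1512.7
Minimum is at Green with total 1325.6 km.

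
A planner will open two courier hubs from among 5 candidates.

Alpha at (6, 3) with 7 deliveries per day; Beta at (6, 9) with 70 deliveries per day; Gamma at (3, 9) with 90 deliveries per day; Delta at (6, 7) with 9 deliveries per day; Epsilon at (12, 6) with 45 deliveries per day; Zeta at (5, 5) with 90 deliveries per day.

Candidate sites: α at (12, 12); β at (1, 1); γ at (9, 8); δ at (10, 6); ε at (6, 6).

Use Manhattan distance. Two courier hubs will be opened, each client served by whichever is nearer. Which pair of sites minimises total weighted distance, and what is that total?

Evaluate every pair (each demand assigned to the nearer of the two):
  {δ, ε}: total = 1050
  {γ, ε}: total = 1185
  {α, ε}: total = 1230
  {β, ε}: total = 1230
  {γ, δ}: total = 1625
  {β, γ}: total = 1850
  {α, γ}: total = 1857
  {α, δ}: total = 2114
  {β, δ}: total = 2114
  {α, β}: total = 2668
Best pair: {δ, ε} with total 1050.

{δ, ε}, total 1050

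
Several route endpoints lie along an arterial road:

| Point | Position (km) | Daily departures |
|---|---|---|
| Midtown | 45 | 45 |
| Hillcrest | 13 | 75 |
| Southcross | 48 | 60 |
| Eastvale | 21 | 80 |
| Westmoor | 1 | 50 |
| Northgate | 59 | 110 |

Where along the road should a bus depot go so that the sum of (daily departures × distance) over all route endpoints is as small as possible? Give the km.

For a sum of weighted absolute distances on a line, the optimum is the weighted median (not the mean). Total weight W = 420; half-weight = 210.
Sort by position and accumulate weight:
  km 1 (Westmoor, w=50) → cum 50
  km 13 (Hillcrest, w=75) → cum 125
  km 21 (Eastvale, w=80) → cum 205
  km 45 (Midtown, w=45) → cum 250  ≥ 210 → median here
  km 48 (Southcross, w=60) → cum 310
  km 59 (Northgate, w=110) → cum 420
Optimal location: km 45.

x = 45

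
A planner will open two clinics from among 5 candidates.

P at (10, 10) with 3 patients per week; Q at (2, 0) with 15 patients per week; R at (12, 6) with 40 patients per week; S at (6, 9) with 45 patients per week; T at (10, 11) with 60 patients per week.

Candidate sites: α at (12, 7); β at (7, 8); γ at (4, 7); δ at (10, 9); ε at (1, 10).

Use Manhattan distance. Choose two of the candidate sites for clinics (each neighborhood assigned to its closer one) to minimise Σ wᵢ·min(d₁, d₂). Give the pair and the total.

Evaluate every pair (each demand assigned to the nearer of the two):
  {α, δ}: total = 598
  {β, δ}: total = 608
  {γ, δ}: total = 638
  {δ, ε}: total = 668
  {α, β}: total = 700
  {α, γ}: total = 730
  {α, ε}: total = 850
  {β, γ}: total = 880
  {β, ε}: total = 910
  {γ, ε}: total = 1302
Best pair: {α, δ} with total 598.

{α, δ}, total 598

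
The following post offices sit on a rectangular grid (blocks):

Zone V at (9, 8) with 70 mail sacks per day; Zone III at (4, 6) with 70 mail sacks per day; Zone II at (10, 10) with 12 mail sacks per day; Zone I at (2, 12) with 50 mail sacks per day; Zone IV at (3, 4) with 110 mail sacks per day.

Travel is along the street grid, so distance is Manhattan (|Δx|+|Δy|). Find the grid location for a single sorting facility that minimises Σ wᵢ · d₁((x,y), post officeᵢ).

Manhattan distance separates: Σwᵢ(|x−xᵢ|+|y−yᵢ|) = Σwᵢ|x−xᵢ| + Σwᵢ|y−yᵢ|, so x and y are optimised independently as 1-D weighted medians.
Total weight W = 312; half = 156.
x-coordinate, sorted with cumulative weight:
  x=2 (Zone I, w=50) cum 50
  x=3 (Zone IV, w=110) cum 160  ← median
  x=4 (Zone III, w=70) cum 230
  x=9 (Zone V, w=70) cum 300
  x=10 (Zone II, w=12) cum 312
⇒ x* = 3
y-coordinate, sorted with cumulative weight:
  y=4 (Zone IV, w=110) cum 110
  y=6 (Zone III, w=70) cum 180  ← median
  y=8 (Zone V, w=70) cum 250
  y=10 (Zone II, w=12) cum 262
  y=12 (Zone I, w=50) cum 312
⇒ y* = 6

(3, 6)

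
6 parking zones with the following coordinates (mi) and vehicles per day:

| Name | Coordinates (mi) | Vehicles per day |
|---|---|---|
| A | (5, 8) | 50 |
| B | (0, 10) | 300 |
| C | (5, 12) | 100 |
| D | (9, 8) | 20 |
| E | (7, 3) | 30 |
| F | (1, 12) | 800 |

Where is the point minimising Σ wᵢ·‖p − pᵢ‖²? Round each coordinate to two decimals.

The minimiser of Σwᵢ‖p−pᵢ‖² is the weighted centroid p* = (Σwᵢpᵢ)/(Σwᵢ).
Σwᵢ = 1300.
Σwᵢxᵢ = 50·5 + 300·0 + 100·5 + 20·9 + 30·7 + 800·1 = 1940.
Σwᵢyᵢ = 50·8 + 300·10 + 100·12 + 20·8 + 30·3 + 800·12 = 14450.
x* = 1940/1300 = 1.49, y* = 14450/1300 = 11.12.

(1.49, 11.12)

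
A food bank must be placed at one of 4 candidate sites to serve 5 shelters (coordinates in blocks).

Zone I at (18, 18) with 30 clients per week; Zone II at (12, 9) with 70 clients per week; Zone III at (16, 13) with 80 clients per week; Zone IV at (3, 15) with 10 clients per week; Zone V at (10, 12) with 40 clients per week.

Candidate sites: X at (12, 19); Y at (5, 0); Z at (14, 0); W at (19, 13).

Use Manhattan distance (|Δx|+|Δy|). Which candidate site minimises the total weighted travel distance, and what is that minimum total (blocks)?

W, total 1770 blocks

Total weighted distance at each candidate:
  X (12, 19): total = 2200
  Y (5, 0): total = 4820
  Z (14, 0): total = 3530
  W (19, 13): total = 1770
Minimum is at W with total 1770 blocks.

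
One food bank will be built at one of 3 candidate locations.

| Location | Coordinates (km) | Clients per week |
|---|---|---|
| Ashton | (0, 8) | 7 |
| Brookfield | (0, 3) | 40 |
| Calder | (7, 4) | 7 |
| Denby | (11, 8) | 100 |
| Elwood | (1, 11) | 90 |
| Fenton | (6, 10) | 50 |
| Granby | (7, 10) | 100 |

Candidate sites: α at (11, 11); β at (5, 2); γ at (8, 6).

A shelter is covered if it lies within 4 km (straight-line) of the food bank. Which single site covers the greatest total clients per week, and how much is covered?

γ, covering 107

Coverage radius r = 4 km; a point is covered iff (Δx)²+(Δy)² ≤ 4² = 16.
  α (11, 11): covers {Denby} → 100
  β (5, 2): covers {Calder} → 7
  γ (8, 6): covers {Calder, Denby} → 107
Maximum coverage at γ: 107 clients per week.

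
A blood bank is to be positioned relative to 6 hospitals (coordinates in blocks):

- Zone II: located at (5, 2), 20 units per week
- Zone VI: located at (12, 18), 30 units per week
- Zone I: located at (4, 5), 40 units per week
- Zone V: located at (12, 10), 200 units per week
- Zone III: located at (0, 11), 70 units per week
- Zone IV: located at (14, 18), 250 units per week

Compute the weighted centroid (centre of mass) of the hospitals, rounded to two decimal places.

(10.69, 13.20)

The minimiser of Σwᵢ‖p−pᵢ‖² is the weighted centroid p* = (Σwᵢpᵢ)/(Σwᵢ).
Σwᵢ = 610.
Σwᵢxᵢ = 20·5 + 30·12 + 40·4 + 200·12 + 70·0 + 250·14 = 6520.
Σwᵢyᵢ = 20·2 + 30·18 + 40·5 + 200·10 + 70·11 + 250·18 = 8050.
x* = 6520/610 = 10.69, y* = 8050/610 = 13.20.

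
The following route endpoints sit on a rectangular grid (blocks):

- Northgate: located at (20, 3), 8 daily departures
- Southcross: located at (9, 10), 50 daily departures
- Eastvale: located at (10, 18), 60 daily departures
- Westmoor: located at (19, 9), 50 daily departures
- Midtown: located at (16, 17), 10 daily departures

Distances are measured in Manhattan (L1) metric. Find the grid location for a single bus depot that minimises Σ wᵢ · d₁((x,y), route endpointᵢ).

(10, 10)

Manhattan distance separates: Σwᵢ(|x−xᵢ|+|y−yᵢ|) = Σwᵢ|x−xᵢ| + Σwᵢ|y−yᵢ|, so x and y are optimised independently as 1-D weighted medians.
Total weight W = 178; half = 89.
x-coordinate, sorted with cumulative weight:
  x=9 (Southcross, w=50) cum 50
  x=10 (Eastvale, w=60) cum 110  ← median
  x=16 (Midtown, w=10) cum 120
  x=19 (Westmoor, w=50) cum 170
  x=20 (Northgate, w=8) cum 178
⇒ x* = 10
y-coordinate, sorted with cumulative weight:
  y=3 (Northgate, w=8) cum 8
  y=9 (Westmoor, w=50) cum 58
  y=10 (Southcross, w=50) cum 108  ← median
  y=17 (Midtown, w=10) cum 118
  y=18 (Eastvale, w=60) cum 178
⇒ y* = 10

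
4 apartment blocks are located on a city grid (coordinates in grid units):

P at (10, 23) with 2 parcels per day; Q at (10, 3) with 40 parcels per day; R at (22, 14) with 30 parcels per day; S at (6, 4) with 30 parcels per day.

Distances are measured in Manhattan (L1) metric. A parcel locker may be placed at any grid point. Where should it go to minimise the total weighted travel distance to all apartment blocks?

Manhattan distance separates: Σwᵢ(|x−xᵢ|+|y−yᵢ|) = Σwᵢ|x−xᵢ| + Σwᵢ|y−yᵢ|, so x and y are optimised independently as 1-D weighted medians.
Total weight W = 102; half = 51.
x-coordinate, sorted with cumulative weight:
  x=6 (S, w=30) cum 30
  x=10 (P, w=2) cum 32
  x=10 (Q, w=40) cum 72  ← median
  x=22 (R, w=30) cum 102
⇒ x* = 10
y-coordinate, sorted with cumulative weight:
  y=3 (Q, w=40) cum 40
  y=4 (S, w=30) cum 70  ← median
  y=14 (R, w=30) cum 100
  y=23 (P, w=2) cum 102
⇒ y* = 4

(10, 4)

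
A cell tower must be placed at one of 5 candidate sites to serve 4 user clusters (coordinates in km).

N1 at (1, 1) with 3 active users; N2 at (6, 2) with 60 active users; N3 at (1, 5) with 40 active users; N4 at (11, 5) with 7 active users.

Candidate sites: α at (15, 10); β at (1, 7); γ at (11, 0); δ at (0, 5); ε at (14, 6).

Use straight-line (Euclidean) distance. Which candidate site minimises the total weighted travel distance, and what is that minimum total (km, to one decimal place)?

Total weighted distance at each candidate:
  α (15, 10): total = 1411.9
  β (1, 7): total = 593.7
  γ (11, 0): total = 835.5
  δ (0, 5): total = 531.9
  ε (14, 6): total = 1122.1
Minimum is at δ with total 531.9 km.

δ, total 531.9 km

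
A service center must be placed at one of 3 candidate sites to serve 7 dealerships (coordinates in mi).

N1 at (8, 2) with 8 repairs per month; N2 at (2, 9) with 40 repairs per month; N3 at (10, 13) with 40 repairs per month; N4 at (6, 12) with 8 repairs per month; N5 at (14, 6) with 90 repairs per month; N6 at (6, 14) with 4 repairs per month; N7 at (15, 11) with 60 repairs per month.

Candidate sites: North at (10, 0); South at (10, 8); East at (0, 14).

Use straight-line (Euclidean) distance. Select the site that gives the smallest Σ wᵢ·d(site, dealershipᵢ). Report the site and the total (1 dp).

Total weighted distance at each candidate:
  North (10, 0): total = 2557.7
  South (10, 8): total = 1399.5
  East (0, 14): total = 3176.4
Minimum is at South with total 1399.5 mi.

South, total 1399.5 mi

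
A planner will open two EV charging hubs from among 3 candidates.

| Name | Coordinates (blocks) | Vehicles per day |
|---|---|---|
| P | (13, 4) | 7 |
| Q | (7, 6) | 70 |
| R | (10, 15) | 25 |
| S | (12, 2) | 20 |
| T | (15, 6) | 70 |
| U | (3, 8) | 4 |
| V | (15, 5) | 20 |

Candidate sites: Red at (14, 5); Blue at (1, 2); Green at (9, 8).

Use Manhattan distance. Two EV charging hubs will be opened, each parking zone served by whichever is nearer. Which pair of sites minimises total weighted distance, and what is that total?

Evaluate every pair (each demand assigned to the nearer of the two):
  {Red, Green}: total = 778
  {Red, Blue}: total = 1216
  {Blue, Green}: total = 1480
Best pair: {Red, Green} with total 778.

{Red, Green}, total 778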